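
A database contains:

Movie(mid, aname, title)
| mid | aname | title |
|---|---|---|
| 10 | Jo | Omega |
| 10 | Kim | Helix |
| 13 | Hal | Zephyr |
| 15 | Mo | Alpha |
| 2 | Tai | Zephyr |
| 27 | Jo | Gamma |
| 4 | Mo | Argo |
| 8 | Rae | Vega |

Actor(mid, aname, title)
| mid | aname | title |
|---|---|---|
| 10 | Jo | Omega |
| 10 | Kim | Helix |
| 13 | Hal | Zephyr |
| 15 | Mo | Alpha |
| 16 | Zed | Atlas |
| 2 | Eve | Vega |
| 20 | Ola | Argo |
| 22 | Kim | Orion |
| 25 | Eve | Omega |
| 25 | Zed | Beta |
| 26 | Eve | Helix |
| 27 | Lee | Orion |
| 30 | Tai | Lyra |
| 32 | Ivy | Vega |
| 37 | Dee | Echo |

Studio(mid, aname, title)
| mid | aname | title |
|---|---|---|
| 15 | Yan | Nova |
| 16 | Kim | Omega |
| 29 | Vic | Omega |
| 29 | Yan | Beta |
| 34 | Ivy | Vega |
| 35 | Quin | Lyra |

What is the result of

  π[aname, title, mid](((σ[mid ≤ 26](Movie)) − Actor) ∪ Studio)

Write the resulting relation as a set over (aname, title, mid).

Selection mid ≤ 26: {(10, Jo, Omega), (10, Kim, Helix), (13, Hal, Zephyr), (15, Mo, Alpha), (2, Tai, Zephyr), (4, Mo, Argo), (8, Rae, Vega)}
Set difference of the two operands is {(2, Tai, Zephyr), (4, Mo, Argo), (8, Rae, Vega)}.
Set union of the two operands is {(15, Yan, Nova), (16, Kim, Omega), (2, Tai, Zephyr), (29, Vic, Omega), (29, Yan, Beta), (34, Ivy, Vega), (35, Quin, Lyra), (4, Mo, Argo), (8, Rae, Vega)}.
π[aname, title, mid]: project onto (aname, title, mid) → {(Ivy, Vega, 34), (Kim, Omega, 16), (Mo, Argo, 4), (Quin, Lyra, 35), (Rae, Vega, 8), (Tai, Zephyr, 2), (Vic, Omega, 29), (Yan, Beta, 29), (Yan, Nova, 15)}

{(Ivy, Vega, 34), (Kim, Omega, 16), (Mo, Argo, 4), (Quin, Lyra, 35), (Rae, Vega, 8), (Tai, Zephyr, 2), (Vic, Omega, 29), (Yan, Beta, 29), (Yan, Nova, 15)}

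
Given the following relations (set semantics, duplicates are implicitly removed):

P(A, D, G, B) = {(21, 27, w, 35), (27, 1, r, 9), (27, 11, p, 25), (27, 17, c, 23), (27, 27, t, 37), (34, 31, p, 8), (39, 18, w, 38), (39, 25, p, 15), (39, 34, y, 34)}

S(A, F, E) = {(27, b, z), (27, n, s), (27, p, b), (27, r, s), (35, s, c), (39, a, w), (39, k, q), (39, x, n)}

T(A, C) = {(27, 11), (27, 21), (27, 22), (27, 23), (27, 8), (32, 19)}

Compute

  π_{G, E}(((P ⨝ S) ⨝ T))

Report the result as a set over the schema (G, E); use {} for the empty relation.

P ⋈ S (natural join on A): {(27, 1, r, 9, b, z), (27, 1, r, 9, n, s), (27, 1, r, 9, p, b), (27, 1, r, 9, r, s), (27, 11, p, 25, b, z), (27, 11, p, 25, n, s), (27, 11, p, 25, p, b), (27, 11, p, 25, r, s), (27, 17, c, 23, b, z), (27, 17, c, 23, n, s), (27, 17, c, 23, p, b), (27, 17, c, 23, r, s), (27, 27, t, 37, b, z), (27, 27, t, 37, n, s), (27, 27, t, 37, p, b), (27, 27, t, 37, r, s), (39, 18, w, 38, a, w), (39, 18, w, 38, k, q), (39, 18, w, 38, x, n), (39, 25, p, 15, a, w), (39, 25, p, 15, k, q), (39, 25, p, 15, x, n), (39, 34, y, 34, a, w), (39, 34, y, 34, k, q), (39, 34, y, 34, x, n)}
(P ⨝ S) ⋈ T (natural join on A): {(27, 1, r, 9, b, z, 11), (27, 1, r, 9, b, z, 21), (27, 1, r, 9, b, z, 22), (27, 1, r, 9, b, z, 23), (27, 1, r, 9, b, z, 8), (27, 1, r, 9, n, s, 11), (27, 1, r, 9, n, s, 21), (27, 1, r, 9, n, s, 22), (27, 1, r, 9, n, s, 23), (27, 1, r, 9, n, s, 8), (27, 1, r, 9, p, b, 11), (27, 1, r, 9, p, b, 21), (27, 1, r, 9, p, b, 22), (27, 1, r, 9, p, b, 23), (27, 1, r, 9, p, b, 8), (27, 1, r, 9, r, s, 11), (27, 1, r, 9, r, s, 21), (27, 1, r, 9, r, s, 22), (27, 1, r, 9, r, s, 23), (27, 1, r, 9, r, s, 8), (27, 11, p, 25, b, z, 11), (27, 11, p, 25, b, z, 21), (27, 11, p, 25, b, z, 22), (27, 11, p, 25, b, z, 23), (27, 11, p, 25, b, z, 8), (27, 11, p, 25, n, s, 11), (27, 11, p, 25, n, s, 21), (27, 11, p, 25, n, s, 22), (27, 11, p, 25, n, s, 23), (27, 11, p, 25, n, s, 8), (27, 11, p, 25, p, b, 11), (27, 11, p, 25, p, b, 21), (27, 11, p, 25, p, b, 22), (27, 11, p, 25, p, b, 23), (27, 11, p, 25, p, b, 8), (27, 11, p, 25, r, s, 11), (27, 11, p, 25, r, s, 21), (27, 11, p, 25, r, s, 22), (27, 11, p, 25, r, s, 23), (27, 11, p, 25, r, s, 8), (27, 17, c, 23, b, z, 11), (27, 17, c, 23, b, z, 21), (27, 17, c, 23, b, z, 22), (27, 17, c, 23, b, z, 23), (27, 17, c, 23, b, z, 8), (27, 17, c, 23, n, s, 11), (27, 17, c, 23, n, s, 21), (27, 17, c, 23, n, s, 22), (27, 17, c, 23, n, s, 23), (27, 17, c, 23, n, s, 8), (27, 17, c, 23, p, b, 11), (27, 17, c, 23, p, b, 21), (27, 17, c, 23, p, b, 22), (27, 17, c, 23, p, b, 23), (27, 17, c, 23, p, b, 8), (27, 17, c, 23, r, s, 11), (27, 17, c, 23, r, s, 21), (27, 17, c, 23, r, s, 22), (27, 17, c, 23, r, s, 23), (27, 17, c, 23, r, s, 8), (27, 27, t, 37, b, z, 11), (27, 27, t, 37, b, z, 21), (27, 27, t, 37, b, z, 22), (27, 27, t, 37, b, z, 23), (27, 27, t, 37, b, z, 8), (27, 27, t, 37, n, s, 11), (27, 27, t, 37, n, s, 21), (27, 27, t, 37, n, s, 22), (27, 27, t, 37, n, s, 23), (27, 27, t, 37, n, s, 8), (27, 27, t, 37, p, b, 11), (27, 27, t, 37, p, b, 21), (27, 27, t, 37, p, b, 22), (27, 27, t, 37, p, b, 23), (27, 27, t, 37, p, b, 8), (27, 27, t, 37, r, s, 11), (27, 27, t, 37, r, s, 21), (27, 27, t, 37, r, s, 22), (27, 27, t, 37, r, s, 23), (27, 27, t, 37, r, s, 8)}
π[G, E]: project onto (G, E) (68 duplicate(s) eliminated) → {(c, b), (c, s), (c, z), (p, b), (p, s), (p, z), (r, b), (r, s), (r, z), (t, b), (t, s), (t, z)}

{(c, b), (c, s), (c, z), (p, b), (p, s), (p, z), (r, b), (r, s), (r, z), (t, b), (t, s), (t, z)}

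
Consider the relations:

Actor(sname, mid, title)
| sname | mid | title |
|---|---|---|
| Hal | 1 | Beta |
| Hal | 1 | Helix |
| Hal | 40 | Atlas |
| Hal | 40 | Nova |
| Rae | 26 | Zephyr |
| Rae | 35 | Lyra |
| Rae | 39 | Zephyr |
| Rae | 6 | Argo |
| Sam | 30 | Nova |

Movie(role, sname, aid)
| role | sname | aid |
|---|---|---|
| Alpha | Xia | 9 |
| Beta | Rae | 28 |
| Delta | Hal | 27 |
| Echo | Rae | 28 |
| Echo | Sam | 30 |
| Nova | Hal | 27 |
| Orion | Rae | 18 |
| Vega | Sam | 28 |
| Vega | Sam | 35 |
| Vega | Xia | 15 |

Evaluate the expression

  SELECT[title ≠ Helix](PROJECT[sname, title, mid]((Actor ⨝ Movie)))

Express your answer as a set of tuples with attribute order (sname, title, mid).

Actor ⋈ Movie (natural join on sname): {(Hal, 1, Beta, Delta, 27), (Hal, 1, Beta, Nova, 27), (Hal, 1, Helix, Delta, 27), (Hal, 1, Helix, Nova, 27), (Hal, 40, Atlas, Delta, 27), (Hal, 40, Atlas, Nova, 27), (Hal, 40, Nova, Delta, 27), (Hal, 40, Nova, Nova, 27), (Rae, 26, Zephyr, Beta, 28), (Rae, 26, Zephyr, Echo, 28), (Rae, 26, Zephyr, Orion, 18), (Rae, 35, Lyra, Beta, 28), (Rae, 35, Lyra, Echo, 28), (Rae, 35, Lyra, Orion, 18), (Rae, 39, Zephyr, Beta, 28), (Rae, 39, Zephyr, Echo, 28), (Rae, 39, Zephyr, Orion, 18), (Rae, 6, Argo, Beta, 28), (Rae, 6, Argo, Echo, 28), (Rae, 6, Argo, Orion, 18), (Sam, 30, Nova, Echo, 30), (Sam, 30, Nova, Vega, 28), (Sam, 30, Nova, Vega, 35)}
Projecting to sname, title, mid (14 duplicate(s) eliminated): {(Hal, Atlas, 40), (Hal, Beta, 1), (Hal, Helix, 1), (Hal, Nova, 40), (Rae, Argo, 6), (Rae, Lyra, 35), (Rae, Zephyr, 26), (Rae, Zephyr, 39), (Sam, Nova, 30)}
σ[title ≠ Helix]: keep tuples satisfying title ≠ Helix → {(Hal, Atlas, 40), (Hal, Beta, 1), (Hal, Nova, 40), (Rae, Argo, 6), (Rae, Lyra, 35), (Rae, Zephyr, 26), (Rae, Zephyr, 39), (Sam, Nova, 30)}

{(Hal, Atlas, 40), (Hal, Beta, 1), (Hal, Nova, 40), (Rae, Argo, 6), (Rae, Lyra, 35), (Rae, Zephyr, 26), (Rae, Zephyr, 39), (Sam, Nova, 30)}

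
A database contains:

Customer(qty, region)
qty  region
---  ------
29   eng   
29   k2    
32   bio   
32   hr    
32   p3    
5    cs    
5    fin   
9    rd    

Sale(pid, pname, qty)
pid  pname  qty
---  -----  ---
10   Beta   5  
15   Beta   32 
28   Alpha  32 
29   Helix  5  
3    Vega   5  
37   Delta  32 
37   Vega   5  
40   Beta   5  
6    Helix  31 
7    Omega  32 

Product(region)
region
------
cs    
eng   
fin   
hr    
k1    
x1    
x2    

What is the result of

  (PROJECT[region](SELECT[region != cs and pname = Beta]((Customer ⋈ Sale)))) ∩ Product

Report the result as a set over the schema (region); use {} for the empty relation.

Customer ⋈ Sale (natural join on qty): {(32, bio, 15, Beta), (32, bio, 28, Alpha), (32, bio, 37, Delta), (32, bio, 7, Omega), (32, hr, 15, Beta), (32, hr, 28, Alpha), (32, hr, 37, Delta), (32, hr, 7, Omega), (32, p3, 15, Beta), (32, p3, 28, Alpha), (32, p3, 37, Delta), (32, p3, 7, Omega), (5, cs, 10, Beta), (5, cs, 29, Helix), (5, cs, 3, Vega), (5, cs, 37, Vega), (5, cs, 40, Beta), (5, fin, 10, Beta), (5, fin, 29, Helix), (5, fin, 3, Vega), (5, fin, 37, Vega), (5, fin, 40, Beta)}
Apply σ_{region != cs and pname = Beta}; surviving tuples: {(32, bio, 15, Beta), (32, hr, 15, Beta), (32, p3, 15, Beta), (5, fin, 10, Beta), (5, fin, 40, Beta)}
π_{region} gives {bio, fin, hr, p3} (1 duplicate(s) eliminated).
Set intersection of the two operands is {fin, hr}.

{fin, hr}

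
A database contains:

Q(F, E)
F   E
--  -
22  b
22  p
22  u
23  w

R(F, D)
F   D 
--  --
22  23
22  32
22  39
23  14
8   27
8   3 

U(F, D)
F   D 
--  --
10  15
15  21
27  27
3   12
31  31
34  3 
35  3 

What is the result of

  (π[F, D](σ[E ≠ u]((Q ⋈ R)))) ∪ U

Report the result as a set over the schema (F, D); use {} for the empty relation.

Natural join on F: {(22, b, 23), (22, b, 32), (22, b, 39), (22, p, 23), (22, p, 32), (22, p, 39), (22, u, 23), (22, u, 32), (22, u, 39), (23, w, 14)}
Selection E ≠ u: {(22, b, 23), (22, b, 32), (22, b, 39), (22, p, 23), (22, p, 32), (22, p, 39), (23, w, 14)}
π[F, D]: project onto (F, D) (3 duplicate(s) eliminated) → {(22, 23), (22, 32), (22, 39), (23, 14)}
Union: {(22, 23), (22, 32), (22, 39), (23, 14)} with {(10, 15), (15, 21), (27, 27), (3, 12), (31, 31), (34, 3), (35, 3)} → {(10, 15), (15, 21), (22, 23), (22, 32), (22, 39), (23, 14), (27, 27), (3, 12), (31, 31), (34, 3), (35, 3)}

{(10, 15), (15, 21), (22, 23), (22, 32), (22, 39), (23, 14), (27, 27), (3, 12), (31, 31), (34, 3), (35, 3)}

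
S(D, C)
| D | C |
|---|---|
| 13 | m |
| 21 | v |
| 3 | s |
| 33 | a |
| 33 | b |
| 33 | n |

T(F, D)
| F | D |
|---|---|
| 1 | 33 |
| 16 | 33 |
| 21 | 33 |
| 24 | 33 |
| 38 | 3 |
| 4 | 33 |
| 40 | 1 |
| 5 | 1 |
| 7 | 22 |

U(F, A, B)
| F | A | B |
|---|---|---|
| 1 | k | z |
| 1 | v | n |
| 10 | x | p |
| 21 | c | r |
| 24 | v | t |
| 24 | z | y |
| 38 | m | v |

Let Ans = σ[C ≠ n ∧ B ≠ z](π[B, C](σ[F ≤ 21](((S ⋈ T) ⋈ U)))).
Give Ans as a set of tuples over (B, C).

S ⋈ T (natural join on D): {(3, s, 38), (33, a, 1), (33, a, 16), (33, a, 21), (33, a, 24), (33, a, 4), (33, b, 1), (33, b, 16), (33, b, 21), (33, b, 24), (33, b, 4), (33, n, 1), (33, n, 16), (33, n, 21), (33, n, 24), (33, n, 4)}
(S ⋈ T) ⋈ U (natural join on F): {(3, s, 38, m, v), (33, a, 1, k, z), (33, a, 1, v, n), (33, a, 21, c, r), (33, a, 24, v, t), (33, a, 24, z, y), (33, b, 1, k, z), (33, b, 1, v, n), (33, b, 21, c, r), (33, b, 24, v, t), (33, b, 24, z, y), (33, n, 1, k, z), (33, n, 1, v, n), (33, n, 21, c, r), (33, n, 24, v, t), (33, n, 24, z, y)}
Selection F ≤ 21: {(33, a, 1, k, z), (33, a, 1, v, n), (33, a, 21, c, r), (33, b, 1, k, z), (33, b, 1, v, n), (33, b, 21, c, r), (33, n, 1, k, z), (33, n, 1, v, n), (33, n, 21, c, r)}
π_{B, C} gives {(n, a), (n, b), (n, n), (r, a), (r, b), (r, n), (z, a), (z, b), (z, n)}.
Selection C ≠ n ∧ B ≠ z: {(n, a), (n, b), (r, a), (r, b)}

{(n, a), (n, b), (r, a), (r, b)}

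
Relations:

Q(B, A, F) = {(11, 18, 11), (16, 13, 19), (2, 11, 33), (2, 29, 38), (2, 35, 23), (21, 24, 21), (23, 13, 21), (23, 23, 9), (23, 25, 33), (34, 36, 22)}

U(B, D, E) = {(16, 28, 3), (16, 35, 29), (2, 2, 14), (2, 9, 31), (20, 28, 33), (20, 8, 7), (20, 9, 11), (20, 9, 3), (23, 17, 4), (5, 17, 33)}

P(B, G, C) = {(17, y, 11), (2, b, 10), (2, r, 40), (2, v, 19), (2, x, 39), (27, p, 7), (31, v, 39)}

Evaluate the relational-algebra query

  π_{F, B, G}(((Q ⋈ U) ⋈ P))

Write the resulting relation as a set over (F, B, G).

Joining Q and U on B yields {(16, 13, 19, 28, 3), (16, 13, 19, 35, 29), (2, 11, 33, 2, 14), (2, 11, 33, 9, 31), (2, 29, 38, 2, 14), (2, 29, 38, 9, 31), (2, 35, 23, 2, 14), (2, 35, 23, 9, 31), (23, 13, 21, 17, 4), (23, 23, 9, 17, 4), (23, 25, 33, 17, 4)}.
Joining (Q ⋈ U) and P on B yields {(2, 11, 33, 2, 14, b, 10), (2, 11, 33, 2, 14, r, 40), (2, 11, 33, 2, 14, v, 19), (2, 11, 33, 2, 14, x, 39), (2, 11, 33, 9, 31, b, 10), (2, 11, 33, 9, 31, r, 40), (2, 11, 33, 9, 31, v, 19), (2, 11, 33, 9, 31, x, 39), (2, 29, 38, 2, 14, b, 10), (2, 29, 38, 2, 14, r, 40), (2, 29, 38, 2, 14, v, 19), (2, 29, 38, 2, 14, x, 39), (2, 29, 38, 9, 31, b, 10), (2, 29, 38, 9, 31, r, 40), (2, 29, 38, 9, 31, v, 19), (2, 29, 38, 9, 31, x, 39), (2, 35, 23, 2, 14, b, 10), (2, 35, 23, 2, 14, r, 40), (2, 35, 23, 2, 14, v, 19), (2, 35, 23, 2, 14, x, 39), (2, 35, 23, 9, 31, b, 10), (2, 35, 23, 9, 31, r, 40), (2, 35, 23, 9, 31, v, 19), (2, 35, 23, 9, 31, x, 39)}.
Keep only column(s) F, B, G (12 duplicate(s) eliminated): {(23, 2, b), (23, 2, r), (23, 2, v), (23, 2, x), (33, 2, b), (33, 2, r), (33, 2, v), (33, 2, x), (38, 2, b), (38, 2, r), (38, 2, v), (38, 2, x)}

{(23, 2, b), (23, 2, r), (23, 2, v), (23, 2, x), (33, 2, b), (33, 2, r), (33, 2, v), (33, 2, x), (38, 2, b), (38, 2, r), (38, 2, v), (38, 2, x)}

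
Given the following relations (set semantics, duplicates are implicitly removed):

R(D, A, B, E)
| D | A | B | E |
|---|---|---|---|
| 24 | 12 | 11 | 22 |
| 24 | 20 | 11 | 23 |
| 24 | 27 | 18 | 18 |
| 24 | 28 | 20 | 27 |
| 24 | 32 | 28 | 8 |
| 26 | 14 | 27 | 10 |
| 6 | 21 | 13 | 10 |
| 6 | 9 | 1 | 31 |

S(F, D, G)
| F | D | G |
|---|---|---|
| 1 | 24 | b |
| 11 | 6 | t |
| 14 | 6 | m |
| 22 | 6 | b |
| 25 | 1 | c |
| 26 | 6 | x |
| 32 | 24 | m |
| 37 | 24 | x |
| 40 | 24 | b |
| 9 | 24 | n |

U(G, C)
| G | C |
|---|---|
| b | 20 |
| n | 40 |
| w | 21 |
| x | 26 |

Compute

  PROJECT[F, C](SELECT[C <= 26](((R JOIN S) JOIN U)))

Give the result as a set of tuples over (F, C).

{(1, 20), (22, 20), (26, 26), (37, 26), (40, 20)}

Natural join on D: {(24, 12, 11, 22, 1, b), (24, 12, 11, 22, 32, m), (24, 12, 11, 22, 37, x), (24, 12, 11, 22, 40, b), (24, 12, 11, 22, 9, n), (24, 20, 11, 23, 1, b), (24, 20, 11, 23, 32, m), (24, 20, 11, 23, 37, x), (24, 20, 11, 23, 40, b), (24, 20, 11, 23, 9, n), (24, 27, 18, 18, 1, b), (24, 27, 18, 18, 32, m), (24, 27, 18, 18, 37, x), (24, 27, 18, 18, 40, b), (24, 27, 18, 18, 9, n), (24, 28, 20, 27, 1, b), (24, 28, 20, 27, 32, m), (24, 28, 20, 27, 37, x), (24, 28, 20, 27, 40, b), (24, 28, 20, 27, 9, n), (24, 32, 28, 8, 1, b), (24, 32, 28, 8, 32, m), (24, 32, 28, 8, 37, x), (24, 32, 28, 8, 40, b), (24, 32, 28, 8, 9, n), (6, 21, 13, 10, 11, t), (6, 21, 13, 10, 14, m), (6, 21, 13, 10, 22, b), (6, 21, 13, 10, 26, x), (6, 9, 1, 31, 11, t), (6, 9, 1, 31, 14, m), (6, 9, 1, 31, 22, b), (6, 9, 1, 31, 26, x)}
Natural join on G: {(24, 12, 11, 22, 1, b, 20), (24, 12, 11, 22, 37, x, 26), (24, 12, 11, 22, 40, b, 20), (24, 12, 11, 22, 9, n, 40), (24, 20, 11, 23, 1, b, 20), (24, 20, 11, 23, 37, x, 26), (24, 20, 11, 23, 40, b, 20), (24, 20, 11, 23, 9, n, 40), (24, 27, 18, 18, 1, b, 20), (24, 27, 18, 18, 37, x, 26), (24, 27, 18, 18, 40, b, 20), (24, 27, 18, 18, 9, n, 40), (24, 28, 20, 27, 1, b, 20), (24, 28, 20, 27, 37, x, 26), (24, 28, 20, 27, 40, b, 20), (24, 28, 20, 27, 9, n, 40), (24, 32, 28, 8, 1, b, 20), (24, 32, 28, 8, 37, x, 26), (24, 32, 28, 8, 40, b, 20), (24, 32, 28, 8, 9, n, 40), (6, 21, 13, 10, 22, b, 20), (6, 21, 13, 10, 26, x, 26), (6, 9, 1, 31, 22, b, 20), (6, 9, 1, 31, 26, x, 26)}
Apply σ_{C <= 26}; surviving tuples: {(24, 12, 11, 22, 1, b, 20), (24, 12, 11, 22, 37, x, 26), (24, 12, 11, 22, 40, b, 20), (24, 20, 11, 23, 1, b, 20), (24, 20, 11, 23, 37, x, 26), (24, 20, 11, 23, 40, b, 20), (24, 27, 18, 18, 1, b, 20), (24, 27, 18, 18, 37, x, 26), (24, 27, 18, 18, 40, b, 20), (24, 28, 20, 27, 1, b, 20), (24, 28, 20, 27, 37, x, 26), (24, 28, 20, 27, 40, b, 20), (24, 32, 28, 8, 1, b, 20), (24, 32, 28, 8, 37, x, 26), (24, 32, 28, 8, 40, b, 20), (6, 21, 13, 10, 22, b, 20), (6, 21, 13, 10, 26, x, 26), (6, 9, 1, 31, 22, b, 20), (6, 9, 1, 31, 26, x, 26)}
Keep only column(s) F, C (14 duplicate(s) eliminated): {(1, 20), (22, 20), (26, 26), (37, 26), (40, 20)}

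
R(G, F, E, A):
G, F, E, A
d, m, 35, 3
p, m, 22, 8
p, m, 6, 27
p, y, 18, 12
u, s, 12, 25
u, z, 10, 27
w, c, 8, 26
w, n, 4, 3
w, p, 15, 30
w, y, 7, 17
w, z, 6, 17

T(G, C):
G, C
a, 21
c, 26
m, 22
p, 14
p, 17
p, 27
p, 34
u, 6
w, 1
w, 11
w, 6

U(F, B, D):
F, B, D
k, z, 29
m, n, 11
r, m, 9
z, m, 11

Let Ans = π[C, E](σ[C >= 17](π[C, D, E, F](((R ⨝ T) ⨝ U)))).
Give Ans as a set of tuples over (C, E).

R ⋈ T (natural join on G): {(p, m, 22, 8, 14), (p, m, 22, 8, 17), (p, m, 22, 8, 27), (p, m, 22, 8, 34), (p, m, 6, 27, 14), (p, m, 6, 27, 17), (p, m, 6, 27, 27), (p, m, 6, 27, 34), (p, y, 18, 12, 14), (p, y, 18, 12, 17), (p, y, 18, 12, 27), (p, y, 18, 12, 34), (u, s, 12, 25, 6), (u, z, 10, 27, 6), (w, c, 8, 26, 1), (w, c, 8, 26, 11), (w, c, 8, 26, 6), (w, n, 4, 3, 1), (w, n, 4, 3, 11), (w, n, 4, 3, 6), (w, p, 15, 30, 1), (w, p, 15, 30, 11), (w, p, 15, 30, 6), (w, y, 7, 17, 1), (w, y, 7, 17, 11), (w, y, 7, 17, 6), (w, z, 6, 17, 1), (w, z, 6, 17, 11), (w, z, 6, 17, 6)}
(R ⨝ T) ⋈ U (natural join on F): {(p, m, 22, 8, 14, n, 11), (p, m, 22, 8, 17, n, 11), (p, m, 22, 8, 27, n, 11), (p, m, 22, 8, 34, n, 11), (p, m, 6, 27, 14, n, 11), (p, m, 6, 27, 17, n, 11), (p, m, 6, 27, 27, n, 11), (p, m, 6, 27, 34, n, 11), (u, z, 10, 27, 6, m, 11), (w, z, 6, 17, 1, m, 11), (w, z, 6, 17, 11, m, 11), (w, z, 6, 17, 6, m, 11)}
π_{C, D, E, F} gives {(1, 11, 6, z), (11, 11, 6, z), (14, 11, 22, m), (14, 11, 6, m), (17, 11, 22, m), (17, 11, 6, m), (27, 11, 22, m), (27, 11, 6, m), (34, 11, 22, m), (34, 11, 6, m), (6, 11, 10, z), (6, 11, 6, z)}.
Apply σ_{C >= 17}; surviving tuples: {(17, 11, 22, m), (17, 11, 6, m), (27, 11, 22, m), (27, 11, 6, m), (34, 11, 22, m), (34, 11, 6, m)}
π_{C, E} gives {(17, 22), (17, 6), (27, 22), (27, 6), (34, 22), (34, 6)}.

{(17, 22), (17, 6), (27, 22), (27, 6), (34, 22), (34, 6)}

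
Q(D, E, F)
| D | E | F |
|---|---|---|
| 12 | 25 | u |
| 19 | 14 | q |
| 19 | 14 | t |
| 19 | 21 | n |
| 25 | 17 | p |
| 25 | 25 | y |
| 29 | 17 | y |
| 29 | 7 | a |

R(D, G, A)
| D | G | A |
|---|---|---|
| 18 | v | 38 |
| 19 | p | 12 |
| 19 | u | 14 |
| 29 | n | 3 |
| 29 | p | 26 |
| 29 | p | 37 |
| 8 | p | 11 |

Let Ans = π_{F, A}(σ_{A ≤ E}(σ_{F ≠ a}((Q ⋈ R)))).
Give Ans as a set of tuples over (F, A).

{(n, 12), (n, 14), (q, 12), (q, 14), (t, 12), (t, 14), (y, 3)}

Joining Q and R on D yields {(19, 14, q, p, 12), (19, 14, q, u, 14), (19, 14, t, p, 12), (19, 14, t, u, 14), (19, 21, n, p, 12), (19, 21, n, u, 14), (29, 17, y, n, 3), (29, 17, y, p, 26), (29, 17, y, p, 37), (29, 7, a, n, 3), (29, 7, a, p, 26), (29, 7, a, p, 37)}.
Filtering on F ≠ a leaves {(19, 14, q, p, 12), (19, 14, q, u, 14), (19, 14, t, p, 12), (19, 14, t, u, 14), (19, 21, n, p, 12), (19, 21, n, u, 14), (29, 17, y, n, 3), (29, 17, y, p, 26), (29, 17, y, p, 37)}.
Filtering on A ≤ E leaves {(19, 14, q, p, 12), (19, 14, q, u, 14), (19, 14, t, p, 12), (19, 14, t, u, 14), (19, 21, n, p, 12), (19, 21, n, u, 14), (29, 17, y, n, 3)}.
π[F, A]: project onto (F, A) → {(n, 12), (n, 14), (q, 12), (q, 14), (t, 12), (t, 14), (y, 3)}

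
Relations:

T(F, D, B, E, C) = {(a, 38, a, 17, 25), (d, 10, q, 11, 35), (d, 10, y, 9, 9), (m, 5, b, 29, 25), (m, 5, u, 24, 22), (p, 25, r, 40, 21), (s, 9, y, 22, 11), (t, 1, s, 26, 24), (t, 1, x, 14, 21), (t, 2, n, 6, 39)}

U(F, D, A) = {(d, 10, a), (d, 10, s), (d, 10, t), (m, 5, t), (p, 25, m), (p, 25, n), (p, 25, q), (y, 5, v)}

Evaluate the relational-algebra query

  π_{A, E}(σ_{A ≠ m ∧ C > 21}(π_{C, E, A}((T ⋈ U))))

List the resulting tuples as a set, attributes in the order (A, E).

Joining T and U on F, D yields {(d, 10, q, 11, 35, a), (d, 10, q, 11, 35, s), (d, 10, q, 11, 35, t), (d, 10, y, 9, 9, a), (d, 10, y, 9, 9, s), (d, 10, y, 9, 9, t), (m, 5, b, 29, 25, t), (m, 5, u, 24, 22, t), (p, 25, r, 40, 21, m), (p, 25, r, 40, 21, n), (p, 25, r, 40, 21, q)}.
Projecting to C, E, A: {(21, 40, m), (21, 40, n), (21, 40, q), (22, 24, t), (25, 29, t), (35, 11, a), (35, 11, s), (35, 11, t), (9, 9, a), (9, 9, s), (9, 9, t)}
Filtering on A ≠ m ∧ C > 21 leaves {(22, 24, t), (25, 29, t), (35, 11, a), (35, 11, s), (35, 11, t)}.
Projecting to A, E: {(a, 11), (s, 11), (t, 11), (t, 24), (t, 29)}

{(a, 11), (s, 11), (t, 11), (t, 24), (t, 29)}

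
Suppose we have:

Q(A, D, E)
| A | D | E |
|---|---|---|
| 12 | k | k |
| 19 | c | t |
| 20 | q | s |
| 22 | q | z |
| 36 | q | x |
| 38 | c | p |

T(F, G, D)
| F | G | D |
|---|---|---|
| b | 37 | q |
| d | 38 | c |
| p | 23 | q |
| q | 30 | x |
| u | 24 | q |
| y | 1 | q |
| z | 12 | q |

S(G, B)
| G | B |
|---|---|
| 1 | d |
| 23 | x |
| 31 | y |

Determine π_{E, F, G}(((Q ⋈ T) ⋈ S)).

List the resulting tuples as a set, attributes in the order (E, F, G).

{(s, p, 23), (s, y, 1), (x, p, 23), (x, y, 1), (z, p, 23), (z, y, 1)}

Joining Q and T on D yields {(19, c, t, d, 38), (20, q, s, b, 37), (20, q, s, p, 23), (20, q, s, u, 24), (20, q, s, y, 1), (20, q, s, z, 12), (22, q, z, b, 37), (22, q, z, p, 23), (22, q, z, u, 24), (22, q, z, y, 1), (22, q, z, z, 12), (36, q, x, b, 37), (36, q, x, p, 23), (36, q, x, u, 24), (36, q, x, y, 1), (36, q, x, z, 12), (38, c, p, d, 38)}.
Joining (Q ⋈ T) and S on G yields {(20, q, s, p, 23, x), (20, q, s, y, 1, d), (22, q, z, p, 23, x), (22, q, z, y, 1, d), (36, q, x, p, 23, x), (36, q, x, y, 1, d)}.
π[E, F, G]: project onto (E, F, G) → {(s, p, 23), (s, y, 1), (x, p, 23), (x, y, 1), (z, p, 23), (z, y, 1)}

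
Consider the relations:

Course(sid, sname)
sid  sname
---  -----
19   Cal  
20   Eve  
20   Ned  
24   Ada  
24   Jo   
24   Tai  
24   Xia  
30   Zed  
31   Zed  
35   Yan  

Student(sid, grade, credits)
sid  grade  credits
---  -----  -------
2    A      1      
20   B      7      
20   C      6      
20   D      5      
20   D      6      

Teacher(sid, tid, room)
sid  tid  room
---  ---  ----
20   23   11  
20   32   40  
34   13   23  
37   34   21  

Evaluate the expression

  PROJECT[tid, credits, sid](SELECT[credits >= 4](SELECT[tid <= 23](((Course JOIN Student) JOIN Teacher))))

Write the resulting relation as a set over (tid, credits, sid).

Joining Course and Student on sid yields {(20, Eve, B, 7), (20, Eve, C, 6), (20, Eve, D, 5), (20, Eve, D, 6), (20, Ned, B, 7), (20, Ned, C, 6), (20, Ned, D, 5), (20, Ned, D, 6)}.
Joining (Course JOIN Student) and Teacher on sid yields {(20, Eve, B, 7, 23, 11), (20, Eve, B, 7, 32, 40), (20, Eve, C, 6, 23, 11), (20, Eve, C, 6, 32, 40), (20, Eve, D, 5, 23, 11), (20, Eve, D, 5, 32, 40), (20, Eve, D, 6, 23, 11), (20, Eve, D, 6, 32, 40), (20, Ned, B, 7, 23, 11), (20, Ned, B, 7, 32, 40), (20, Ned, C, 6, 23, 11), (20, Ned, C, 6, 32, 40), (20, Ned, D, 5, 23, 11), (20, Ned, D, 5, 32, 40), (20, Ned, D, 6, 23, 11), (20, Ned, D, 6, 32, 40)}.
Selection tid <= 23: {(20, Eve, B, 7, 23, 11), (20, Eve, C, 6, 23, 11), (20, Eve, D, 5, 23, 11), (20, Eve, D, 6, 23, 11), (20, Ned, B, 7, 23, 11), (20, Ned, C, 6, 23, 11), (20, Ned, D, 5, 23, 11), (20, Ned, D, 6, 23, 11)}
Selection credits >= 4: {(20, Eve, B, 7, 23, 11), (20, Eve, C, 6, 23, 11), (20, Eve, D, 5, 23, 11), (20, Eve, D, 6, 23, 11), (20, Ned, B, 7, 23, 11), (20, Ned, C, 6, 23, 11), (20, Ned, D, 5, 23, 11), (20, Ned, D, 6, 23, 11)}
Keep only column(s) tid, credits, sid (5 duplicate(s) eliminated): {(23, 5, 20), (23, 6, 20), (23, 7, 20)}

{(23, 5, 20), (23, 6, 20), (23, 7, 20)}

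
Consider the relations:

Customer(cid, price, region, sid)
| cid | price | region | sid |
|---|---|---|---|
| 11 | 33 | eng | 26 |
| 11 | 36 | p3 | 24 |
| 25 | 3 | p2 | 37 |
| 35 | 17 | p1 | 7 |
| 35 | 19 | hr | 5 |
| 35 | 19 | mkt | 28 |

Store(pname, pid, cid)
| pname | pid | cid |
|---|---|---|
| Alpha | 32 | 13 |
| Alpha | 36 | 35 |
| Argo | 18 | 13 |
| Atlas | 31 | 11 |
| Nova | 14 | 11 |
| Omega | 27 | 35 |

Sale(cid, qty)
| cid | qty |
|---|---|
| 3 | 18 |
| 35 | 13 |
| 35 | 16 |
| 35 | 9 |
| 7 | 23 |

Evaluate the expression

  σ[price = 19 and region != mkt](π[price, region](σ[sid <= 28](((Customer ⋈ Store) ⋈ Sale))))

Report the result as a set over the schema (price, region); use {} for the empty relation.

Joining Customer and Store on cid yields {(11, 33, eng, 26, Atlas, 31), (11, 33, eng, 26, Nova, 14), (11, 36, p3, 24, Atlas, 31), (11, 36, p3, 24, Nova, 14), (35, 17, p1, 7, Alpha, 36), (35, 17, p1, 7, Omega, 27), (35, 19, hr, 5, Alpha, 36), (35, 19, hr, 5, Omega, 27), (35, 19, mkt, 28, Alpha, 36), (35, 19, mkt, 28, Omega, 27)}.
Joining (Customer ⋈ Store) and Sale on cid yields {(35, 17, p1, 7, Alpha, 36, 13), (35, 17, p1, 7, Alpha, 36, 16), (35, 17, p1, 7, Alpha, 36, 9), (35, 17, p1, 7, Omega, 27, 13), (35, 17, p1, 7, Omega, 27, 16), (35, 17, p1, 7, Omega, 27, 9), (35, 19, hr, 5, Alpha, 36, 13), (35, 19, hr, 5, Alpha, 36, 16), (35, 19, hr, 5, Alpha, 36, 9), (35, 19, hr, 5, Omega, 27, 13), (35, 19, hr, 5, Omega, 27, 16), (35, 19, hr, 5, Omega, 27, 9), (35, 19, mkt, 28, Alpha, 36, 13), (35, 19, mkt, 28, Alpha, 36, 16), (35, 19, mkt, 28, Alpha, 36, 9), (35, 19, mkt, 28, Omega, 27, 13), (35, 19, mkt, 28, Omega, 27, 16), (35, 19, mkt, 28, Omega, 27, 9)}.
σ[sid <= 28]: keep tuples satisfying sid <= 28 → {(35, 17, p1, 7, Alpha, 36, 13), (35, 17, p1, 7, Alpha, 36, 16), (35, 17, p1, 7, Alpha, 36, 9), (35, 17, p1, 7, Omega, 27, 13), (35, 17, p1, 7, Omega, 27, 16), (35, 17, p1, 7, Omega, 27, 9), (35, 19, hr, 5, Alpha, 36, 13), (35, 19, hr, 5, Alpha, 36, 16), (35, 19, hr, 5, Alpha, 36, 9), (35, 19, hr, 5, Omega, 27, 13), (35, 19, hr, 5, Omega, 27, 16), (35, 19, hr, 5, Omega, 27, 9), (35, 19, mkt, 28, Alpha, 36, 13), (35, 19, mkt, 28, Alpha, 36, 16), (35, 19, mkt, 28, Alpha, 36, 9), (35, 19, mkt, 28, Omega, 27, 13), (35, 19, mkt, 28, Omega, 27, 16), (35, 19, mkt, 28, Omega, 27, 9)}
π[price, region]: project onto (price, region) (15 duplicate(s) eliminated) → {(17, p1), (19, hr), (19, mkt)}
σ[price = 19 and region != mkt]: keep tuples satisfying price = 19 and region != mkt → {(19, hr)}

{(19, hr)}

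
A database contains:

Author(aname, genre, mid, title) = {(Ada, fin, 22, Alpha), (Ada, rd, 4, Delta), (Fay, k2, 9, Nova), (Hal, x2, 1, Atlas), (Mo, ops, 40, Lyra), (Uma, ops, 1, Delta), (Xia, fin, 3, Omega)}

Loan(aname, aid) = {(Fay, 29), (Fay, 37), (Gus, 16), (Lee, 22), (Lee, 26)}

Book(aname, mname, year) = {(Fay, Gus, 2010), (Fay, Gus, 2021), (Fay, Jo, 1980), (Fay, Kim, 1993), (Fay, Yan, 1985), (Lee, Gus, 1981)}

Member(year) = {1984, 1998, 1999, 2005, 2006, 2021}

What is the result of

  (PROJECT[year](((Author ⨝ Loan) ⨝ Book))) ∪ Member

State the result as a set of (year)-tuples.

Natural join on aname: {(Fay, k2, 9, Nova, 29), (Fay, k2, 9, Nova, 37)}
Natural join on aname: {(Fay, k2, 9, Nova, 29, Gus, 2010), (Fay, k2, 9, Nova, 29, Gus, 2021), (Fay, k2, 9, Nova, 29, Jo, 1980), (Fay, k2, 9, Nova, 29, Kim, 1993), (Fay, k2, 9, Nova, 29, Yan, 1985), (Fay, k2, 9, Nova, 37, Gus, 2010), (Fay, k2, 9, Nova, 37, Gus, 2021), (Fay, k2, 9, Nova, 37, Jo, 1980), (Fay, k2, 9, Nova, 37, Kim, 1993), (Fay, k2, 9, Nova, 37, Yan, 1985)}
Projecting to year (5 duplicate(s) eliminated): {1980, 1985, 1993, 2010, 2021}
Taking the union: {1980, 1984, 1985, 1993, 1998, 1999, 2005, 2006, 2010, 2021}

{1980, 1984, 1985, 1993, 1998, 1999, 2005, 2006, 2010, 2021}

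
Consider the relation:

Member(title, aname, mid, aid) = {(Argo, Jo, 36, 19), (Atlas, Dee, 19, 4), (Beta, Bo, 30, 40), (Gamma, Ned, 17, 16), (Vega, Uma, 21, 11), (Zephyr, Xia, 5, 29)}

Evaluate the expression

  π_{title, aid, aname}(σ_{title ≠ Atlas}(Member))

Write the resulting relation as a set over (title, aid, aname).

{(Argo, 19, Jo), (Beta, 40, Bo), (Gamma, 16, Ned), (Vega, 11, Uma), (Zephyr, 29, Xia)}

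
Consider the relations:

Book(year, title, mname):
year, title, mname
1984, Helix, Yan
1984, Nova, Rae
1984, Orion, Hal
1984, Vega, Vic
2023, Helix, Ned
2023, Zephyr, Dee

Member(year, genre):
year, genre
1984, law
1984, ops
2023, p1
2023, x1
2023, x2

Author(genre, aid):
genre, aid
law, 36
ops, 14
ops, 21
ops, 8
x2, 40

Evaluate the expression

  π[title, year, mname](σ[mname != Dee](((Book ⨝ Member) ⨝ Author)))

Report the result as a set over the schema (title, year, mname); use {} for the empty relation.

{(Helix, 1984, Yan), (Helix, 2023, Ned), (Nova, 1984, Rae), (Orion, 1984, Hal), (Vega, 1984, Vic)}

Book ⋈ Member (natural join on year): {(1984, Helix, Yan, law), (1984, Helix, Yan, ops), (1984, Nova, Rae, law), (1984, Nova, Rae, ops), (1984, Orion, Hal, law), (1984, Orion, Hal, ops), (1984, Vega, Vic, law), (1984, Vega, Vic, ops), (2023, Helix, Ned, p1), (2023, Helix, Ned, x1), (2023, Helix, Ned, x2), (2023, Zephyr, Dee, p1), (2023, Zephyr, Dee, x1), (2023, Zephyr, Dee, x2)}
(Book ⨝ Member) ⋈ Author (natural join on genre): {(1984, Helix, Yan, law, 36), (1984, Helix, Yan, ops, 14), (1984, Helix, Yan, ops, 21), (1984, Helix, Yan, ops, 8), (1984, Nova, Rae, law, 36), (1984, Nova, Rae, ops, 14), (1984, Nova, Rae, ops, 21), (1984, Nova, Rae, ops, 8), (1984, Orion, Hal, law, 36), (1984, Orion, Hal, ops, 14), (1984, Orion, Hal, ops, 21), (1984, Orion, Hal, ops, 8), (1984, Vega, Vic, law, 36), (1984, Vega, Vic, ops, 14), (1984, Vega, Vic, ops, 21), (1984, Vega, Vic, ops, 8), (2023, Helix, Ned, x2, 40), (2023, Zephyr, Dee, x2, 40)}
σ[mname != Dee]: keep tuples satisfying mname != Dee → {(1984, Helix, Yan, law, 36), (1984, Helix, Yan, ops, 14), (1984, Helix, Yan, ops, 21), (1984, Helix, Yan, ops, 8), (1984, Nova, Rae, law, 36), (1984, Nova, Rae, ops, 14), (1984, Nova, Rae, ops, 21), (1984, Nova, Rae, ops, 8), (1984, Orion, Hal, law, 36), (1984, Orion, Hal, ops, 14), (1984, Orion, Hal, ops, 21), (1984, Orion, Hal, ops, 8), (1984, Vega, Vic, law, 36), (1984, Vega, Vic, ops, 14), (1984, Vega, Vic, ops, 21), (1984, Vega, Vic, ops, 8), (2023, Helix, Ned, x2, 40)}
π[title, year, mname]: project onto (title, year, mname) (12 duplicate(s) eliminated) → {(Helix, 1984, Yan), (Helix, 2023, Ned), (Nova, 1984, Rae), (Orion, 1984, Hal), (Vega, 1984, Vic)}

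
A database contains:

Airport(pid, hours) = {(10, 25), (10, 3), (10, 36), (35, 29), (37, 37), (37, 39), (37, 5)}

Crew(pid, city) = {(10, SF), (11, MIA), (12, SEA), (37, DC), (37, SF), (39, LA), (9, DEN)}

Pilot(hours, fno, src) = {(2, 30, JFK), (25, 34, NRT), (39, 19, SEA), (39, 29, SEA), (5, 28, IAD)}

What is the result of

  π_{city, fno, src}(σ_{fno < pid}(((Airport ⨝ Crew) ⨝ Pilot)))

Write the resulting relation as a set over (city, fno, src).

{(DC, 19, SEA), (DC, 28, IAD), (DC, 29, SEA), (SF, 19, SEA), (SF, 28, IAD), (SF, 29, SEA)}

Joining Airport and Crew on pid yields {(10, 25, SF), (10, 3, SF), (10, 36, SF), (37, 37, DC), (37, 37, SF), (37, 39, DC), (37, 39, SF), (37, 5, DC), (37, 5, SF)}.
Joining (Airport ⨝ Crew) and Pilot on hours yields {(10, 25, SF, 34, NRT), (37, 39, DC, 19, SEA), (37, 39, DC, 29, SEA), (37, 39, SF, 19, SEA), (37, 39, SF, 29, SEA), (37, 5, DC, 28, IAD), (37, 5, SF, 28, IAD)}.
Apply σ_{fno < pid}; surviving tuples: {(37, 39, DC, 19, SEA), (37, 39, DC, 29, SEA), (37, 39, SF, 19, SEA), (37, 39, SF, 29, SEA), (37, 5, DC, 28, IAD), (37, 5, SF, 28, IAD)}
Keep only column(s) city, fno, src: {(DC, 19, SEA), (DC, 28, IAD), (DC, 29, SEA), (SF, 19, SEA), (SF, 28, IAD), (SF, 29, SEA)}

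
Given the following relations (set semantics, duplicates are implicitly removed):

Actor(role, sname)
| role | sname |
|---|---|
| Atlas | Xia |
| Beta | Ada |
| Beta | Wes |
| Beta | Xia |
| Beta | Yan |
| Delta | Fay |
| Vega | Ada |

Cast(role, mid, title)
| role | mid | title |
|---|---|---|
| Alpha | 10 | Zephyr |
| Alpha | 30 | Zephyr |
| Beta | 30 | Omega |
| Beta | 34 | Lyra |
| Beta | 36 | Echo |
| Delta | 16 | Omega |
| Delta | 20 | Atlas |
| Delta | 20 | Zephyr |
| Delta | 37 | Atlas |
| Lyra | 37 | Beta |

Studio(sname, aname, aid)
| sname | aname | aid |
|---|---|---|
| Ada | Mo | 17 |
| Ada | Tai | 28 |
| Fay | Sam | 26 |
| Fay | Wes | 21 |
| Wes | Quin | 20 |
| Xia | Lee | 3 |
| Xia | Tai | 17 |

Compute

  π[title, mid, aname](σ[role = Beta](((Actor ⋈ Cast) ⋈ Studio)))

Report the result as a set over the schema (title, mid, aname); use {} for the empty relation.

Joining Actor and Cast on role yields {(Beta, Ada, 30, Omega), (Beta, Ada, 34, Lyra), (Beta, Ada, 36, Echo), (Beta, Wes, 30, Omega), (Beta, Wes, 34, Lyra), (Beta, Wes, 36, Echo), (Beta, Xia, 30, Omega), (Beta, Xia, 34, Lyra), (Beta, Xia, 36, Echo), (Beta, Yan, 30, Omega), (Beta, Yan, 34, Lyra), (Beta, Yan, 36, Echo), (Delta, Fay, 16, Omega), (Delta, Fay, 20, Atlas), (Delta, Fay, 20, Zephyr), (Delta, Fay, 37, Atlas)}.
Joining (Actor ⋈ Cast) and Studio on sname yields {(Beta, Ada, 30, Omega, Mo, 17), (Beta, Ada, 30, Omega, Tai, 28), (Beta, Ada, 34, Lyra, Mo, 17), (Beta, Ada, 34, Lyra, Tai, 28), (Beta, Ada, 36, Echo, Mo, 17), (Beta, Ada, 36, Echo, Tai, 28), (Beta, Wes, 30, Omega, Quin, 20), (Beta, Wes, 34, Lyra, Quin, 20), (Beta, Wes, 36, Echo, Quin, 20), (Beta, Xia, 30, Omega, Lee, 3), (Beta, Xia, 30, Omega, Tai, 17), (Beta, Xia, 34, Lyra, Lee, 3), (Beta, Xia, 34, Lyra, Tai, 17), (Beta, Xia, 36, Echo, Lee, 3), (Beta, Xia, 36, Echo, Tai, 17), (Delta, Fay, 16, Omega, Sam, 26), (Delta, Fay, 16, Omega, Wes, 21), (Delta, Fay, 20, Atlas, Sam, 26), (Delta, Fay, 20, Atlas, Wes, 21), (Delta, Fay, 20, Zephyr, Sam, 26), (Delta, Fay, 20, Zephyr, Wes, 21), (Delta, Fay, 37, Atlas, Sam, 26), (Delta, Fay, 37, Atlas, Wes, 21)}.
σ[role = Beta]: keep tuples satisfying role = Beta → {(Beta, Ada, 30, Omega, Mo, 17), (Beta, Ada, 30, Omega, Tai, 28), (Beta, Ada, 34, Lyra, Mo, 17), (Beta, Ada, 34, Lyra, Tai, 28), (Beta, Ada, 36, Echo, Mo, 17), (Beta, Ada, 36, Echo, Tai, 28), (Beta, Wes, 30, Omega, Quin, 20), (Beta, Wes, 34, Lyra, Quin, 20), (Beta, Wes, 36, Echo, Quin, 20), (Beta, Xia, 30, Omega, Lee, 3), (Beta, Xia, 30, Omega, Tai, 17), (Beta, Xia, 34, Lyra, Lee, 3), (Beta, Xia, 34, Lyra, Tai, 17), (Beta, Xia, 36, Echo, Lee, 3), (Beta, Xia, 36, Echo, Tai, 17)}
π[title, mid, aname]: project onto (title, mid, aname) (3 duplicate(s) eliminated) → {(Echo, 36, Lee), (Echo, 36, Mo), (Echo, 36, Quin), (Echo, 36, Tai), (Lyra, 34, Lee), (Lyra, 34, Mo), (Lyra, 34, Quin), (Lyra, 34, Tai), (Omega, 30, Lee), (Omega, 30, Mo), (Omega, 30, Quin), (Omega, 30, Tai)}

{(Echo, 36, Lee), (Echo, 36, Mo), (Echo, 36, Quin), (Echo, 36, Tai), (Lyra, 34, Lee), (Lyra, 34, Mo), (Lyra, 34, Quin), (Lyra, 34, Tai), (Omega, 30, Lee), (Omega, 30, Mo), (Omega, 30, Quin), (Omega, 30, Tai)}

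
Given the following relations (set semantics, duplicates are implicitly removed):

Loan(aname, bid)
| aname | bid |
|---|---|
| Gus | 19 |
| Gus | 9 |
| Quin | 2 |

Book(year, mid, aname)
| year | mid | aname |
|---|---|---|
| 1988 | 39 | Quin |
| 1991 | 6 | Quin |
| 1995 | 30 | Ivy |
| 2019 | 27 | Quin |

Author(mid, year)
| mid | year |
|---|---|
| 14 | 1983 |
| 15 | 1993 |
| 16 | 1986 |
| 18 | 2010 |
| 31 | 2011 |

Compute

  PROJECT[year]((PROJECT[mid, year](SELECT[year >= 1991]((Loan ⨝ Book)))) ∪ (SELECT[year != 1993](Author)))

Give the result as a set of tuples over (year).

Natural join on aname: {(Quin, 2, 1988, 39), (Quin, 2, 1991, 6), (Quin, 2, 2019, 27)}
Apply σ_{year >= 1991}; surviving tuples: {(Quin, 2, 1991, 6), (Quin, 2, 2019, 27)}
Keep only column(s) mid, year: {(27, 2019), (6, 1991)}
Apply σ_{year != 1993}; surviving tuples: {(14, 1983), (16, 1986), (18, 2010), (31, 2011)}
Set union of the two operands is {(14, 1983), (16, 1986), (18, 2010), (27, 2019), (31, 2011), (6, 1991)}.
Keep only column(s) year: {1983, 1986, 1991, 2010, 2011, 2019}

{1983, 1986, 1991, 2010, 2011, 2019}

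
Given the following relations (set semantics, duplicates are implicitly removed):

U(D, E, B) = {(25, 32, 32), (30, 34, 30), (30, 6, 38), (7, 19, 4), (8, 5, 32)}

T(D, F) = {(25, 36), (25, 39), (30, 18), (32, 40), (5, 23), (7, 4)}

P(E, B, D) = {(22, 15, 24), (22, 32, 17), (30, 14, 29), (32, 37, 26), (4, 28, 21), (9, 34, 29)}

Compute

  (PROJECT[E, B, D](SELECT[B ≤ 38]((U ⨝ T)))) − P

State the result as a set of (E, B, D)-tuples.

{(19, 4, 7), (32, 32, 25), (34, 30, 30), (6, 38, 30)}

U ⋈ T (natural join on D): {(25, 32, 32, 36), (25, 32, 32, 39), (30, 34, 30, 18), (30, 6, 38, 18), (7, 19, 4, 4)}
Apply σ_{B ≤ 38}; surviving tuples: {(25, 32, 32, 36), (25, 32, 32, 39), (30, 34, 30, 18), (30, 6, 38, 18), (7, 19, 4, 4)}
Projecting to E, B, D (1 duplicate(s) eliminated): {(19, 4, 7), (32, 32, 25), (34, 30, 30), (6, 38, 30)}
Set difference of the two operands is {(19, 4, 7), (32, 32, 25), (34, 30, 30), (6, 38, 30)}.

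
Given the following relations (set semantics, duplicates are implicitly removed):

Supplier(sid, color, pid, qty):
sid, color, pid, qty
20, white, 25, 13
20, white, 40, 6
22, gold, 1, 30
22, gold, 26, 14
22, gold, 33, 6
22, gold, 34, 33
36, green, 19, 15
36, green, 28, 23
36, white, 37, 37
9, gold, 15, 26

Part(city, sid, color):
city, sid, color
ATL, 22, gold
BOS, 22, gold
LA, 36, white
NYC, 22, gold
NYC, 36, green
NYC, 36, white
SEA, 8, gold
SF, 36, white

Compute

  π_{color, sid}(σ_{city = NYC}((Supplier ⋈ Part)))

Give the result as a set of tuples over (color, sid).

{(gold, 22), (green, 36), (white, 36)}

Natural join on sid, color: {(22, gold, 1, 30, ATL), (22, gold, 1, 30, BOS), (22, gold, 1, 30, NYC), (22, gold, 26, 14, ATL), (22, gold, 26, 14, BOS), (22, gold, 26, 14, NYC), (22, gold, 33, 6, ATL), (22, gold, 33, 6, BOS), (22, gold, 33, 6, NYC), (22, gold, 34, 33, ATL), (22, gold, 34, 33, BOS), (22, gold, 34, 33, NYC), (36, green, 19, 15, NYC), (36, green, 28, 23, NYC), (36, white, 37, 37, LA), (36, white, 37, 37, NYC), (36, white, 37, 37, SF)}
σ[city = NYC]: keep tuples satisfying city = NYC → {(22, gold, 1, 30, NYC), (22, gold, 26, 14, NYC), (22, gold, 33, 6, NYC), (22, gold, 34, 33, NYC), (36, green, 19, 15, NYC), (36, green, 28, 23, NYC), (36, white, 37, 37, NYC)}
π[color, sid]: project onto (color, sid) (4 duplicate(s) eliminated) → {(gold, 22), (green, 36), (white, 36)}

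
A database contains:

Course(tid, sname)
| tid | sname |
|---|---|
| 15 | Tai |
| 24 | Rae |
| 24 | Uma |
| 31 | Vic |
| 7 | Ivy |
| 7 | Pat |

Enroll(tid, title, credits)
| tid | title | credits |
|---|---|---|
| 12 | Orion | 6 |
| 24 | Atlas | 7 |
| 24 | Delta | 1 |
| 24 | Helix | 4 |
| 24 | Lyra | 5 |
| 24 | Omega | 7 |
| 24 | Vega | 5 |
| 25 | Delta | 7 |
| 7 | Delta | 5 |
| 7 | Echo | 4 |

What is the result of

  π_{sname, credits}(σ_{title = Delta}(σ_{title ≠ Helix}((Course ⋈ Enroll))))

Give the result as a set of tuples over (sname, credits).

{(Ivy, 5), (Pat, 5), (Rae, 1), (Uma, 1)}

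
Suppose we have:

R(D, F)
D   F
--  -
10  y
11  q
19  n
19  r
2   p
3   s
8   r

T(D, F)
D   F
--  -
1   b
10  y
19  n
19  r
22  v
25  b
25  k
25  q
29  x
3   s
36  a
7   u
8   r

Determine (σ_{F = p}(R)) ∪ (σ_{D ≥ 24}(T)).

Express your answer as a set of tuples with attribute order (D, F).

{(2, p), (25, b), (25, k), (25, q), (29, x), (36, a)}

σ[F = p]: keep tuples satisfying F = p → {(2, p)}
σ[D ≥ 24]: keep tuples satisfying D ≥ 24 → {(25, b), (25, k), (25, q), (29, x), (36, a)}
Union: {(2, p)} with {(25, b), (25, k), (25, q), (29, x), (36, a)} → {(2, p), (25, b), (25, k), (25, q), (29, x), (36, a)}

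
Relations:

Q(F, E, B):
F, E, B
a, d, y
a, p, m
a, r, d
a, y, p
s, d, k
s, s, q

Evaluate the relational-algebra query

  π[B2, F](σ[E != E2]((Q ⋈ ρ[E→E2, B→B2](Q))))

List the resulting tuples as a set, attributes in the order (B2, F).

{(d, a), (k, s), (m, a), (p, a), (q, s), (y, a)}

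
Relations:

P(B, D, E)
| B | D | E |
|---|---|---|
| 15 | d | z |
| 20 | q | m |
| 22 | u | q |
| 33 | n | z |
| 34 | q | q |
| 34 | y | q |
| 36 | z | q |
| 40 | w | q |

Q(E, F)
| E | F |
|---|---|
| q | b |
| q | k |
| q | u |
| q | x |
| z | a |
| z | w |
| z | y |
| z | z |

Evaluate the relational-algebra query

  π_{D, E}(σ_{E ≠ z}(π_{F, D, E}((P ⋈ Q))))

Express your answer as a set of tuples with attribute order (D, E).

{(q, q), (u, q), (w, q), (y, q), (z, q)}

P ⋈ Q (natural join on E): {(15, d, z, a), (15, d, z, w), (15, d, z, y), (15, d, z, z), (22, u, q, b), (22, u, q, k), (22, u, q, u), (22, u, q, x), (33, n, z, a), (33, n, z, w), (33, n, z, y), (33, n, z, z), (34, q, q, b), (34, q, q, k), (34, q, q, u), (34, q, q, x), (34, y, q, b), (34, y, q, k), (34, y, q, u), (34, y, q, x), (36, z, q, b), (36, z, q, k), (36, z, q, u), (36, z, q, x), (40, w, q, b), (40, w, q, k), (40, w, q, u), (40, w, q, x)}
π[F, D, E]: project onto (F, D, E) → {(a, d, z), (a, n, z), (b, q, q), (b, u, q), (b, w, q), (b, y, q), (b, z, q), (k, q, q), (k, u, q), (k, w, q), (k, y, q), (k, z, q), (u, q, q), (u, u, q), (u, w, q), (u, y, q), (u, z, q), (w, d, z), (w, n, z), (x, q, q), (x, u, q), (x, w, q), (x, y, q), (x, z, q), (y, d, z), (y, n, z), (z, d, z), (z, n, z)}
Apply σ_{E ≠ z}; surviving tuples: {(b, q, q), (b, u, q), (b, w, q), (b, y, q), (b, z, q), (k, q, q), (k, u, q), (k, w, q), (k, y, q), (k, z, q), (u, q, q), (u, u, q), (u, w, q), (u, y, q), (u, z, q), (x, q, q), (x, u, q), (x, w, q), (x, y, q), (x, z, q)}
π[D, E]: project onto (D, E) (15 duplicate(s) eliminated) → {(q, q), (u, q), (w, q), (y, q), (z, q)}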